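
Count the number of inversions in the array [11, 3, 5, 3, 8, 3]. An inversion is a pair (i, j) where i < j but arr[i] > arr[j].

Finding inversions in [11, 3, 5, 3, 8, 3]:

(0, 1): arr[0]=11 > arr[1]=3
(0, 2): arr[0]=11 > arr[2]=5
(0, 3): arr[0]=11 > arr[3]=3
(0, 4): arr[0]=11 > arr[4]=8
(0, 5): arr[0]=11 > arr[5]=3
(2, 3): arr[2]=5 > arr[3]=3
(2, 5): arr[2]=5 > arr[5]=3
(4, 5): arr[4]=8 > arr[5]=3

Total inversions: 8

The array has 8 inversion(s): (0,1), (0,2), (0,3), (0,4), (0,5), (2,3), (2,5), (4,5). Each pair (i,j) satisfies i < j and arr[i] > arr[j].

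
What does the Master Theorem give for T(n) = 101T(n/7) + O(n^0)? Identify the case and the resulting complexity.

Master Theorem for T(n) = 101T(n/7) + O(n^0):

a = 101, b = 7, c = 0
log_b(a) = log_7(101) = 2.3717

Case 1: c = 0 < log_7(101) = 2.3717
T(n) = O(n^(log_7 101))

For T(n) = 101T(n/7) + O(n^0): log_7(101) = 2.3717. This is Case 1 of the Master Theorem (c < log_b(a), work dominated by leaves), giving O(n^(log_7 101)).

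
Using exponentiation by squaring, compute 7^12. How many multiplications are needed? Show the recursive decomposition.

Computing 7^12 by squaring (build up from 7^1; each line after the first costs one multiplication):

7^1 = 7
7^2 = (7^1)^2 = 7^2 = 49
7^3 = 7 * 7^2 = 7 * 49 = 343
7^6 = (7^3)^2 = 343^2 = 117649
7^12 = (7^6)^2 = 117649^2 = 13841287201

Result: 13841287201
Multiplications needed: 4 (4 lines after 7^1)

7^12 = 13841287201. Using exponentiation by squaring, this requires 4 multiplications. The key idea: if the exponent is even, square the half-power; if odd, multiply by the base once.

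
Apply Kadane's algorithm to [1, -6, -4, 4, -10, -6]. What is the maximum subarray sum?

Using Kadane's algorithm on [1, -6, -4, 4, -10, -6]:

Scanning through the array:
Position 1 (value -6): max_ending_here = -5, max_so_far = 1
Position 2 (value -4): max_ending_here = -4, max_so_far = 1
Position 3 (value 4): max_ending_here = 4, max_so_far = 4
Position 4 (value -10): max_ending_here = -6, max_so_far = 4
Position 5 (value -6): max_ending_here = -6, max_so_far = 4

Maximum subarray: [4]
Maximum sum: 4

The maximum subarray is [4] with sum 4. This subarray runs from index 3 to index 3.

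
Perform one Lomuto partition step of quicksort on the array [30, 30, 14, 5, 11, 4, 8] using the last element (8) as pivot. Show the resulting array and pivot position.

Lomuto partition with pivot = 8:

Initial array: [30, 30, 14, 5, 11, 4, 8]

arr[0]=30 > 8: no swap
arr[1]=30 > 8: no swap
arr[2]=14 > 8: no swap
arr[3]=5 <= 8: swap with position 0, array becomes [5, 30, 14, 30, 11, 4, 8]
arr[4]=11 > 8: no swap
arr[5]=4 <= 8: swap with position 1, array becomes [5, 4, 14, 30, 11, 30, 8]

Place pivot at position 2: [5, 4, 8, 30, 11, 30, 14]
Pivot position: 2

After partitioning with pivot 8, the array becomes [5, 4, 8, 30, 11, 30, 14]. The pivot is placed at index 2. All elements to the left of the pivot are <= 8, and all elements to the right are > 8.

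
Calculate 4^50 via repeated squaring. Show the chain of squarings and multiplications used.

Computing 4^50 by squaring (build up from 4^1; each line after the first costs one multiplication):

4^1 = 4
4^2 = (4^1)^2 = 4^2 = 16
4^3 = 4 * 4^2 = 4 * 16 = 64
4^6 = (4^3)^2 = 64^2 = 4096
4^12 = (4^6)^2 = 4096^2 = 16777216
4^24 = (4^12)^2 = 16777216^2 = 281474976710656
4^25 = 4 * 4^24 = 4 * 281474976710656 = 1125899906842624
4^50 = (4^25)^2 = 1125899906842624^2 = 1267650600228229401496703205376

Result: 1267650600228229401496703205376
Multiplications needed: 7 (7 lines after 4^1)

4^50 = 1267650600228229401496703205376. Using exponentiation by squaring, this requires 7 multiplications. The key idea: if the exponent is even, square the half-power; if odd, multiply by the base once.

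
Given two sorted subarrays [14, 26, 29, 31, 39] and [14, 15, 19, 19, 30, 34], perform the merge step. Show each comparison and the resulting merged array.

Merging process:

Compare 14 vs 14: take 14 from left. Merged: [14]
Compare 26 vs 14: take 14 from right. Merged: [14, 14]
Compare 26 vs 15: take 15 from right. Merged: [14, 14, 15]
Compare 26 vs 19: take 19 from right. Merged: [14, 14, 15, 19]
Compare 26 vs 19: take 19 from right. Merged: [14, 14, 15, 19, 19]
Compare 26 vs 30: take 26 from left. Merged: [14, 14, 15, 19, 19, 26]
Compare 29 vs 30: take 29 from left. Merged: [14, 14, 15, 19, 19, 26, 29]
Compare 31 vs 30: take 30 from right. Merged: [14, 14, 15, 19, 19, 26, 29, 30]
Compare 31 vs 34: take 31 from left. Merged: [14, 14, 15, 19, 19, 26, 29, 30, 31]
Compare 39 vs 34: take 34 from right. Merged: [14, 14, 15, 19, 19, 26, 29, 30, 31, 34]
Append remaining from left: [39]. Merged: [14, 14, 15, 19, 19, 26, 29, 30, 31, 34, 39]

Final merged array: [14, 14, 15, 19, 19, 26, 29, 30, 31, 34, 39]
Total comparisons: 10

The merged array is [14, 14, 15, 19, 19, 26, 29, 30, 31, 34, 39], requiring 10 comparisons. The merge step runs in O(n) time where n is the total number of elements.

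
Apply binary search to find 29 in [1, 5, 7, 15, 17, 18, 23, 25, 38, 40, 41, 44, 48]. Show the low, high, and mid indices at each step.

Binary search for 29 in [1, 5, 7, 15, 17, 18, 23, 25, 38, 40, 41, 44, 48]:

lo=0, hi=12, mid=6, arr[mid]=23 -> 23 < 29, search right half
lo=7, hi=12, mid=9, arr[mid]=40 -> 40 > 29, search left half
lo=7, hi=8, mid=7, arr[mid]=25 -> 25 < 29, search right half
lo=8, hi=8, mid=8, arr[mid]=38 -> 38 > 29, search left half
lo=8 > hi=7, target 29 not found

Binary search determines that 29 is not in the array after 4 comparisons. The search space was exhausted without finding the target.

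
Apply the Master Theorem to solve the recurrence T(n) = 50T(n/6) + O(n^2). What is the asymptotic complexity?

Master Theorem for T(n) = 50T(n/6) + O(n^2):

a = 50, b = 6, c = 2
log_b(a) = log_6(50) = 2.1833

Case 1: c = 2 < log_6(50) = 2.1833
T(n) = O(n^(log_6 50))

For T(n) = 50T(n/6) + O(n^2): log_6(50) = 2.1833. This is Case 1 of the Master Theorem (c < log_b(a), work dominated by leaves), giving O(n^(log_6 50)).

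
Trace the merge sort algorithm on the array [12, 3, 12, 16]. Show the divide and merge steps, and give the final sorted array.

Merge sort trace:

Split: [12, 3, 12, 16] -> [12, 3] and [12, 16]
  Split: [12, 3] -> [12] and [3]
  Merge: [12] + [3] -> [3, 12]
  Split: [12, 16] -> [12] and [16]
  Merge: [12] + [16] -> [12, 16]
Merge: [3, 12] + [12, 16] -> [3, 12, 12, 16]

Final sorted array: [3, 12, 12, 16]

The merge sort proceeds by recursively splitting the array and merging sorted halves.
After all merges, the sorted array is [3, 12, 12, 16].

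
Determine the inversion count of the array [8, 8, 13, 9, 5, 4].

Finding inversions in [8, 8, 13, 9, 5, 4]:

(0, 4): arr[0]=8 > arr[4]=5
(0, 5): arr[0]=8 > arr[5]=4
(1, 4): arr[1]=8 > arr[4]=5
(1, 5): arr[1]=8 > arr[5]=4
(2, 3): arr[2]=13 > arr[3]=9
(2, 4): arr[2]=13 > arr[4]=5
(2, 5): arr[2]=13 > arr[5]=4
(3, 4): arr[3]=9 > arr[4]=5
(3, 5): arr[3]=9 > arr[5]=4
(4, 5): arr[4]=5 > arr[5]=4

Total inversions: 10

The array has 10 inversion(s): (0,4), (0,5), (1,4), (1,5), (2,3), (2,4), (2,5), (3,4), (3,5), (4,5). Each pair (i,j) satisfies i < j and arr[i] > arr[j].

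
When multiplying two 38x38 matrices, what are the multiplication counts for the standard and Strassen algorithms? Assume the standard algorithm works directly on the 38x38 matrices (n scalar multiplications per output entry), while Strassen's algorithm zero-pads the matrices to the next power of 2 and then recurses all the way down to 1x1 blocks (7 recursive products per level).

Matrix multiplication for 38x38 matrices:

Strassen's algorithm requires power-of-2 dimensions. Pad 38x38 to 64x64 (next power of 2).

Standard algorithm: 38^3 = 54872 multiplications
Strassen's algorithm: 7^(log2(64)) = 7^6 = 117649 multiplications
Difference: 54872 - 117649 = -62777 (Strassen uses MORE here due to padding overhead — for small or just-over-power-of-2 n, padding can outweigh the per-level savings)

Standard: 54872 multiplications (38^3). Strassen: 117649 multiplications (7^6, after padding to 64x64). Strassen reduces 8 recursive multiplications to 7 at each level.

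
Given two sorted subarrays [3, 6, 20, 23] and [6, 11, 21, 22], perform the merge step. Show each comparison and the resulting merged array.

Merging process:

Compare 3 vs 6: take 3 from left. Merged: [3]
Compare 6 vs 6: take 6 from left. Merged: [3, 6]
Compare 20 vs 6: take 6 from right. Merged: [3, 6, 6]
Compare 20 vs 11: take 11 from right. Merged: [3, 6, 6, 11]
Compare 20 vs 21: take 20 from left. Merged: [3, 6, 6, 11, 20]
Compare 23 vs 21: take 21 from right. Merged: [3, 6, 6, 11, 20, 21]
Compare 23 vs 22: take 22 from right. Merged: [3, 6, 6, 11, 20, 21, 22]
Append remaining from left: [23]. Merged: [3, 6, 6, 11, 20, 21, 22, 23]

Final merged array: [3, 6, 6, 11, 20, 21, 22, 23]
Total comparisons: 7

The merged array is [3, 6, 6, 11, 20, 21, 22, 23], requiring 7 comparisons. The merge step runs in O(n) time where n is the total number of elements.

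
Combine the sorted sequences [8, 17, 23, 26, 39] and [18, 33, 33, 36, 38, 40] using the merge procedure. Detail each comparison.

Merging process:

Compare 8 vs 18: take 8 from left. Merged: [8]
Compare 17 vs 18: take 17 from left. Merged: [8, 17]
Compare 23 vs 18: take 18 from right. Merged: [8, 17, 18]
Compare 23 vs 33: take 23 from left. Merged: [8, 17, 18, 23]
Compare 26 vs 33: take 26 from left. Merged: [8, 17, 18, 23, 26]
Compare 39 vs 33: take 33 from right. Merged: [8, 17, 18, 23, 26, 33]
Compare 39 vs 33: take 33 from right. Merged: [8, 17, 18, 23, 26, 33, 33]
Compare 39 vs 36: take 36 from right. Merged: [8, 17, 18, 23, 26, 33, 33, 36]
Compare 39 vs 38: take 38 from right. Merged: [8, 17, 18, 23, 26, 33, 33, 36, 38]
Compare 39 vs 40: take 39 from left. Merged: [8, 17, 18, 23, 26, 33, 33, 36, 38, 39]
Append remaining from right: [40]. Merged: [8, 17, 18, 23, 26, 33, 33, 36, 38, 39, 40]

Final merged array: [8, 17, 18, 23, 26, 33, 33, 36, 38, 39, 40]
Total comparisons: 10

The merged array is [8, 17, 18, 23, 26, 33, 33, 36, 38, 39, 40], requiring 10 comparisons. The merge step runs in O(n) time where n is the total number of elements.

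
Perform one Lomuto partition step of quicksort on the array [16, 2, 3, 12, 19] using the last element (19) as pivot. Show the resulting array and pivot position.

Lomuto partition with pivot = 19:

Initial array: [16, 2, 3, 12, 19]

arr[0]=16 <= 19: swap with position 0, array becomes [16, 2, 3, 12, 19]
arr[1]=2 <= 19: swap with position 1, array becomes [16, 2, 3, 12, 19]
arr[2]=3 <= 19: swap with position 2, array becomes [16, 2, 3, 12, 19]
arr[3]=12 <= 19: swap with position 3, array becomes [16, 2, 3, 12, 19]

Place pivot at position 4: [16, 2, 3, 12, 19]
Pivot position: 4

After partitioning with pivot 19, the array becomes [16, 2, 3, 12, 19]. The pivot is placed at index 4. All elements to the left of the pivot are <= 19, and all elements to the right are > 19.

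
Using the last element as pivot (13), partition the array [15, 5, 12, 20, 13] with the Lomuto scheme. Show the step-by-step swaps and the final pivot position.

Lomuto partition with pivot = 13:

Initial array: [15, 5, 12, 20, 13]

arr[0]=15 > 13: no swap
arr[1]=5 <= 13: swap with position 0, array becomes [5, 15, 12, 20, 13]
arr[2]=12 <= 13: swap with position 1, array becomes [5, 12, 15, 20, 13]
arr[3]=20 > 13: no swap

Place pivot at position 2: [5, 12, 13, 20, 15]
Pivot position: 2

After partitioning with pivot 13, the array becomes [5, 12, 13, 20, 15]. The pivot is placed at index 2. All elements to the left of the pivot are <= 13, and all elements to the right are > 13.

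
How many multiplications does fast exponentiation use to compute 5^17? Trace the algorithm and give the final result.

Computing 5^17 by squaring (build up from 5^1; each line after the first costs one multiplication):

5^1 = 5
5^2 = (5^1)^2 = 5^2 = 25
5^4 = (5^2)^2 = 25^2 = 625
5^8 = (5^4)^2 = 625^2 = 390625
5^16 = (5^8)^2 = 390625^2 = 152587890625
5^17 = 5 * 5^16 = 5 * 152587890625 = 762939453125

Result: 762939453125
Multiplications needed: 5 (5 lines after 5^1)

5^17 = 762939453125. Using exponentiation by squaring, this requires 5 multiplications. The key idea: if the exponent is even, square the half-power; if odd, multiply by the base once.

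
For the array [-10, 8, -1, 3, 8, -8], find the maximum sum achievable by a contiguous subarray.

Using Kadane's algorithm on [-10, 8, -1, 3, 8, -8]:

Scanning through the array:
Position 1 (value 8): max_ending_here = 8, max_so_far = 8
Position 2 (value -1): max_ending_here = 7, max_so_far = 8
Position 3 (value 3): max_ending_here = 10, max_so_far = 10
Position 4 (value 8): max_ending_here = 18, max_so_far = 18
Position 5 (value -8): max_ending_here = 10, max_so_far = 18

Maximum subarray: [8, -1, 3, 8]
Maximum sum: 18

The maximum subarray is [8, -1, 3, 8] with sum 18. This subarray runs from index 1 to index 4.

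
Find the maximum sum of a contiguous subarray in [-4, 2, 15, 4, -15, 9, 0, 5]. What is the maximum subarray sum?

Using Kadane's algorithm on [-4, 2, 15, 4, -15, 9, 0, 5]:

Scanning through the array:
Position 1 (value 2): max_ending_here = 2, max_so_far = 2
Position 2 (value 15): max_ending_here = 17, max_so_far = 17
Position 3 (value 4): max_ending_here = 21, max_so_far = 21
Position 4 (value -15): max_ending_here = 6, max_so_far = 21
Position 5 (value 9): max_ending_here = 15, max_so_far = 21
Position 6 (value 0): max_ending_here = 15, max_so_far = 21
Position 7 (value 5): max_ending_here = 20, max_so_far = 21

Maximum subarray: [2, 15, 4]
Maximum sum: 21

The maximum subarray is [2, 15, 4] with sum 21. This subarray runs from index 1 to index 3.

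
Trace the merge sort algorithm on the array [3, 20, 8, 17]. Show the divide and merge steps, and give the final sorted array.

Merge sort trace:

Split: [3, 20, 8, 17] -> [3, 20] and [8, 17]
  Split: [3, 20] -> [3] and [20]
  Merge: [3] + [20] -> [3, 20]
  Split: [8, 17] -> [8] and [17]
  Merge: [8] + [17] -> [8, 17]
Merge: [3, 20] + [8, 17] -> [3, 8, 17, 20]

Final sorted array: [3, 8, 17, 20]

The merge sort proceeds by recursively splitting the array and merging sorted halves.
After all merges, the sorted array is [3, 8, 17, 20].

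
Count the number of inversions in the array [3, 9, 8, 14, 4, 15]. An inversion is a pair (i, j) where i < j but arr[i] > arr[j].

Finding inversions in [3, 9, 8, 14, 4, 15]:

(1, 2): arr[1]=9 > arr[2]=8
(1, 4): arr[1]=9 > arr[4]=4
(2, 4): arr[2]=8 > arr[4]=4
(3, 4): arr[3]=14 > arr[4]=4

Total inversions: 4

The array has 4 inversion(s): (1,2), (1,4), (2,4), (3,4). Each pair (i,j) satisfies i < j and arr[i] > arr[j].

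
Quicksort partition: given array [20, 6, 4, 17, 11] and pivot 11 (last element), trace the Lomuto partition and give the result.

Lomuto partition with pivot = 11:

Initial array: [20, 6, 4, 17, 11]

arr[0]=20 > 11: no swap
arr[1]=6 <= 11: swap with position 0, array becomes [6, 20, 4, 17, 11]
arr[2]=4 <= 11: swap with position 1, array becomes [6, 4, 20, 17, 11]
arr[3]=17 > 11: no swap

Place pivot at position 2: [6, 4, 11, 17, 20]
Pivot position: 2

After partitioning with pivot 11, the array becomes [6, 4, 11, 17, 20]. The pivot is placed at index 2. All elements to the left of the pivot are <= 11, and all elements to the right are > 11.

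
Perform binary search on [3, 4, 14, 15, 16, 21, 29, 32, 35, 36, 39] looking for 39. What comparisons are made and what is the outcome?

Binary search for 39 in [3, 4, 14, 15, 16, 21, 29, 32, 35, 36, 39]:

lo=0, hi=10, mid=5, arr[mid]=21 -> 21 < 39, search right half
lo=6, hi=10, mid=8, arr[mid]=35 -> 35 < 39, search right half
lo=9, hi=10, mid=9, arr[mid]=36 -> 36 < 39, search right half
lo=10, hi=10, mid=10, arr[mid]=39 -> Found target at index 10!

Binary search finds 39 at index 10 after 4 comparisons. The search repeatedly halves the search space by comparing with the middle element.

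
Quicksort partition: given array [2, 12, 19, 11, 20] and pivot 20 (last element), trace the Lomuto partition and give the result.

Lomuto partition with pivot = 20:

Initial array: [2, 12, 19, 11, 20]

arr[0]=2 <= 20: swap with position 0, array becomes [2, 12, 19, 11, 20]
arr[1]=12 <= 20: swap with position 1, array becomes [2, 12, 19, 11, 20]
arr[2]=19 <= 20: swap with position 2, array becomes [2, 12, 19, 11, 20]
arr[3]=11 <= 20: swap with position 3, array becomes [2, 12, 19, 11, 20]

Place pivot at position 4: [2, 12, 19, 11, 20]
Pivot position: 4

After partitioning with pivot 20, the array becomes [2, 12, 19, 11, 20]. The pivot is placed at index 4. All elements to the left of the pivot are <= 20, and all elements to the right are > 20.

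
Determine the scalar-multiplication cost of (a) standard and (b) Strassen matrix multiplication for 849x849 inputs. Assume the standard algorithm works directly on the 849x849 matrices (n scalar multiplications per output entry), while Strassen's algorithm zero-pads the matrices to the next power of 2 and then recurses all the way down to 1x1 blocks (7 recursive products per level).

Matrix multiplication for 849x849 matrices:

Strassen's algorithm requires power-of-2 dimensions. Pad 849x849 to 1024x1024 (next power of 2).

Standard algorithm: 849^3 = 611960049 multiplications
Strassen's algorithm: 7^(log2(1024)) = 7^10 = 282475249 multiplications
Savings: 611960049 - 282475249 = 329484800 multiplications

Standard: 611960049 multiplications (849^3). Strassen: 282475249 multiplications (7^10, after padding to 1024x1024). Strassen reduces 8 recursive multiplications to 7 at each level.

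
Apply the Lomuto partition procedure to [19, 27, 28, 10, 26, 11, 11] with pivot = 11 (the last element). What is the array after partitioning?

Lomuto partition with pivot = 11:

Initial array: [19, 27, 28, 10, 26, 11, 11]

arr[0]=19 > 11: no swap
arr[1]=27 > 11: no swap
arr[2]=28 > 11: no swap
arr[3]=10 <= 11: swap with position 0, array becomes [10, 27, 28, 19, 26, 11, 11]
arr[4]=26 > 11: no swap
arr[5]=11 <= 11: swap with position 1, array becomes [10, 11, 28, 19, 26, 27, 11]

Place pivot at position 2: [10, 11, 11, 19, 26, 27, 28]
Pivot position: 2

After partitioning with pivot 11, the array becomes [10, 11, 11, 19, 26, 27, 28]. The pivot is placed at index 2. All elements to the left of the pivot are <= 11, and all elements to the right are > 11.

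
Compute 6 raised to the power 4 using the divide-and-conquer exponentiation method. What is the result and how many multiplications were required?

Computing 6^4 by squaring (build up from 6^1; each line after the first costs one multiplication):

6^1 = 6
6^2 = (6^1)^2 = 6^2 = 36
6^4 = (6^2)^2 = 36^2 = 1296

Result: 1296
Multiplications needed: 2 (2 lines after 6^1)

6^4 = 1296. Using exponentiation by squaring, this requires 2 multiplications. The key idea: if the exponent is even, square the half-power; if odd, multiply by the base once.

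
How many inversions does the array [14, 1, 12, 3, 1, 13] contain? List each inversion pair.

Finding inversions in [14, 1, 12, 3, 1, 13]:

(0, 1): arr[0]=14 > arr[1]=1
(0, 2): arr[0]=14 > arr[2]=12
(0, 3): arr[0]=14 > arr[3]=3
(0, 4): arr[0]=14 > arr[4]=1
(0, 5): arr[0]=14 > arr[5]=13
(2, 3): arr[2]=12 > arr[3]=3
(2, 4): arr[2]=12 > arr[4]=1
(3, 4): arr[3]=3 > arr[4]=1

Total inversions: 8

The array has 8 inversion(s): (0,1), (0,2), (0,3), (0,4), (0,5), (2,3), (2,4), (3,4). Each pair (i,j) satisfies i < j and arr[i] > arr[j].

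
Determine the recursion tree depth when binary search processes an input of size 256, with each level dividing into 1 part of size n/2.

For divide and conquer with division factor 2:

Problem sizes at each level:
Level 0: 256
Level 1: 128
Level 2: 64
Level 3: 32
Level 4: 16
Level 5: 8
Level 6: 4
Level 7: 2
Level 8: 1

The root is level 0 and the size-1 base case is level 8 (the tree spans levels 0 through 8, i.e. 9 levels counting the root), so the depth is the number of divisions: log_2(256) = 8

The recursion tree depth is log_2(256) = 8. At each level, the problem size is divided by 2, so it takes 8 divisions to reduce to a base case of size 1. The algorithm makes 1 recursive call at each level.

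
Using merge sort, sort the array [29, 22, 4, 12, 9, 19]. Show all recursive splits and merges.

Merge sort trace:

Split: [29, 22, 4, 12, 9, 19] -> [29, 22, 4] and [12, 9, 19]
  Split: [29, 22, 4] -> [29] and [22, 4]
    Split: [22, 4] -> [22] and [4]
    Merge: [22] + [4] -> [4, 22]
  Merge: [29] + [4, 22] -> [4, 22, 29]
  Split: [12, 9, 19] -> [12] and [9, 19]
    Split: [9, 19] -> [9] and [19]
    Merge: [9] + [19] -> [9, 19]
  Merge: [12] + [9, 19] -> [9, 12, 19]
Merge: [4, 22, 29] + [9, 12, 19] -> [4, 9, 12, 19, 22, 29]

Final sorted array: [4, 9, 12, 19, 22, 29]

The merge sort proceeds by recursively splitting the array and merging sorted halves.
After all merges, the sorted array is [4, 9, 12, 19, 22, 29].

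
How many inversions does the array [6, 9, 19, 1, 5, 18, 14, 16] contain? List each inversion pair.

Finding inversions in [6, 9, 19, 1, 5, 18, 14, 16]:

(0, 3): arr[0]=6 > arr[3]=1
(0, 4): arr[0]=6 > arr[4]=5
(1, 3): arr[1]=9 > arr[3]=1
(1, 4): arr[1]=9 > arr[4]=5
(2, 3): arr[2]=19 > arr[3]=1
(2, 4): arr[2]=19 > arr[4]=5
(2, 5): arr[2]=19 > arr[5]=18
(2, 6): arr[2]=19 > arr[6]=14
(2, 7): arr[2]=19 > arr[7]=16
(5, 6): arr[5]=18 > arr[6]=14
(5, 7): arr[5]=18 > arr[7]=16

Total inversions: 11

The array has 11 inversion(s): (0,3), (0,4), (1,3), (1,4), (2,3), (2,4), (2,5), (2,6), (2,7), (5,6), (5,7). Each pair (i,j) satisfies i < j and arr[i] > arr[j].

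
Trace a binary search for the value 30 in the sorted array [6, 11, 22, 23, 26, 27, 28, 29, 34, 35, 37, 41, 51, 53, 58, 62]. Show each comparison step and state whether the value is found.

Binary search for 30 in [6, 11, 22, 23, 26, 27, 28, 29, 34, 35, 37, 41, 51, 53, 58, 62]:

lo=0, hi=15, mid=7, arr[mid]=29 -> 29 < 30, search right half
lo=8, hi=15, mid=11, arr[mid]=41 -> 41 > 30, search left half
lo=8, hi=10, mid=9, arr[mid]=35 -> 35 > 30, search left half
lo=8, hi=8, mid=8, arr[mid]=34 -> 34 > 30, search left half
lo=8 > hi=7, target 30 not found

Binary search determines that 30 is not in the array after 4 comparisons. The search space was exhausted without finding the target.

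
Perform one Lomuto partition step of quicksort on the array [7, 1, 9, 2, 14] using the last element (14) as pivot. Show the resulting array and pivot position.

Lomuto partition with pivot = 14:

Initial array: [7, 1, 9, 2, 14]

arr[0]=7 <= 14: swap with position 0, array becomes [7, 1, 9, 2, 14]
arr[1]=1 <= 14: swap with position 1, array becomes [7, 1, 9, 2, 14]
arr[2]=9 <= 14: swap with position 2, array becomes [7, 1, 9, 2, 14]
arr[3]=2 <= 14: swap with position 3, array becomes [7, 1, 9, 2, 14]

Place pivot at position 4: [7, 1, 9, 2, 14]
Pivot position: 4

After partitioning with pivot 14, the array becomes [7, 1, 9, 2, 14]. The pivot is placed at index 4. All elements to the left of the pivot are <= 14, and all elements to the right are > 14.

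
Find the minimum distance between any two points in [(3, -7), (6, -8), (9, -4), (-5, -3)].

Computing all pairwise distances among 4 points:

d((3, -7), (6, -8)) = 3.1623 <-- minimum
d((3, -7), (9, -4)) = 6.7082
d((3, -7), (-5, -3)) = 8.9443
d((6, -8), (9, -4)) = 5.0
d((6, -8), (-5, -3)) = 12.083
d((9, -4), (-5, -3)) = 14.0357

Closest pair: (3, -7) and (6, -8) with distance 3.1623

The closest pair is (3, -7) and (6, -8) with Euclidean distance 3.1623. For 4 points, brute-force pairwise comparison is shown above. For large n, the divide-and-conquer algorithm (sort by x, recurse on halves, check the dividing strip) achieves O(n log n).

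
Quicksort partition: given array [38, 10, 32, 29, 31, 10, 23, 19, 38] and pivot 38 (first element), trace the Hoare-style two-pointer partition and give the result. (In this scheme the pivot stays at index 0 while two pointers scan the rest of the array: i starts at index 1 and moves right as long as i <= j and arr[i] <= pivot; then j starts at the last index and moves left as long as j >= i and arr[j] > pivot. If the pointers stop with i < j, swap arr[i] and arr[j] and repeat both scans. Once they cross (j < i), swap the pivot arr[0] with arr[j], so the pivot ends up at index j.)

Hoare-style two-pointer partition with pivot = 38:

Initial array: [38, 10, 32, 29, 31, 10, 23, 19, 38]

Pointers start at i = 1, j = 8.
i ends at 9, j ends at 8: the pointers have crossed (j < i), so scanning stops.

Swap pivot arr[0] with arr[8] to place pivot at position 8: [38, 10, 32, 29, 31, 10, 23, 19, 38]
Pivot position: 8

After partitioning with pivot 38, the array becomes [38, 10, 32, 29, 31, 10, 23, 19, 38]. The pivot is placed at index 8. All elements to the left of the pivot are <= 38, and all elements to the right are > 38.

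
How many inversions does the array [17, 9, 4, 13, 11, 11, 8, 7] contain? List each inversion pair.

Finding inversions in [17, 9, 4, 13, 11, 11, 8, 7]:

(0, 1): arr[0]=17 > arr[1]=9
(0, 2): arr[0]=17 > arr[2]=4
(0, 3): arr[0]=17 > arr[3]=13
(0, 4): arr[0]=17 > arr[4]=11
(0, 5): arr[0]=17 > arr[5]=11
(0, 6): arr[0]=17 > arr[6]=8
(0, 7): arr[0]=17 > arr[7]=7
(1, 2): arr[1]=9 > arr[2]=4
(1, 6): arr[1]=9 > arr[6]=8
(1, 7): arr[1]=9 > arr[7]=7
(3, 4): arr[3]=13 > arr[4]=11
(3, 5): arr[3]=13 > arr[5]=11
(3, 6): arr[3]=13 > arr[6]=8
(3, 7): arr[3]=13 > arr[7]=7
(4, 6): arr[4]=11 > arr[6]=8
(4, 7): arr[4]=11 > arr[7]=7
(5, 6): arr[5]=11 > arr[6]=8
(5, 7): arr[5]=11 > arr[7]=7
(6, 7): arr[6]=8 > arr[7]=7

Total inversions: 19

The array has 19 inversion(s): (0,1), (0,2), (0,3), (0,4), (0,5), (0,6), (0,7), (1,2), (1,6), (1,7), (3,4), (3,5), (3,6), (3,7), (4,6), (4,7), (5,6), (5,7), (6,7). Each pair (i,j) satisfies i < j and arr[i] > arr[j].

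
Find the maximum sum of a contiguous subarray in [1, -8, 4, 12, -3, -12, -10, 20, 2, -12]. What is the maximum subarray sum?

Using Kadane's algorithm on [1, -8, 4, 12, -3, -12, -10, 20, 2, -12]:

Scanning through the array:
Position 1 (value -8): max_ending_here = -7, max_so_far = 1
Position 2 (value 4): max_ending_here = 4, max_so_far = 4
Position 3 (value 12): max_ending_here = 16, max_so_far = 16
Position 4 (value -3): max_ending_here = 13, max_so_far = 16
Position 5 (value -12): max_ending_here = 1, max_so_far = 16
Position 6 (value -10): max_ending_here = -9, max_so_far = 16
Position 7 (value 20): max_ending_here = 20, max_so_far = 20
Position 8 (value 2): max_ending_here = 22, max_so_far = 22
Position 9 (value -12): max_ending_here = 10, max_so_far = 22

Maximum subarray: [20, 2]
Maximum sum: 22

The maximum subarray is [20, 2] with sum 22. This subarray runs from index 7 to index 8.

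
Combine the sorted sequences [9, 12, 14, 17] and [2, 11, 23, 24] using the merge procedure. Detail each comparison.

Merging process:

Compare 9 vs 2: take 2 from right. Merged: [2]
Compare 9 vs 11: take 9 from left. Merged: [2, 9]
Compare 12 vs 11: take 11 from right. Merged: [2, 9, 11]
Compare 12 vs 23: take 12 from left. Merged: [2, 9, 11, 12]
Compare 14 vs 23: take 14 from left. Merged: [2, 9, 11, 12, 14]
Compare 17 vs 23: take 17 from left. Merged: [2, 9, 11, 12, 14, 17]
Append remaining from right: [23, 24]. Merged: [2, 9, 11, 12, 14, 17, 23, 24]

Final merged array: [2, 9, 11, 12, 14, 17, 23, 24]
Total comparisons: 6

The merged array is [2, 9, 11, 12, 14, 17, 23, 24], requiring 6 comparisons. The merge step runs in O(n) time where n is the total number of elements.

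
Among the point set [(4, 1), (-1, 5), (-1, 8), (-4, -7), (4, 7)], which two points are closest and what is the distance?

Computing all pairwise distances among 5 points:

d((4, 1), (-1, 5)) = 6.4031
d((4, 1), (-1, 8)) = 8.6023
d((4, 1), (-4, -7)) = 11.3137
d((4, 1), (4, 7)) = 6.0
d((-1, 5), (-1, 8)) = 3.0 <-- minimum
d((-1, 5), (-4, -7)) = 12.3693
d((-1, 5), (4, 7)) = 5.3852
d((-1, 8), (-4, -7)) = 15.2971
d((-1, 8), (4, 7)) = 5.099
d((-4, -7), (4, 7)) = 16.1245

Closest pair: (-1, 5) and (-1, 8) with distance 3.0

The closest pair is (-1, 5) and (-1, 8) with Euclidean distance 3.0. For 5 points, brute-force pairwise comparison is shown above. For large n, the divide-and-conquer algorithm (sort by x, recurse on halves, check the dividing strip) achieves O(n log n).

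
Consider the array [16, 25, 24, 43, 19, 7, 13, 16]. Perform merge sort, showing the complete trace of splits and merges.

Merge sort trace:

Split: [16, 25, 24, 43, 19, 7, 13, 16] -> [16, 25, 24, 43] and [19, 7, 13, 16]
  Split: [16, 25, 24, 43] -> [16, 25] and [24, 43]
    Split: [16, 25] -> [16] and [25]
    Merge: [16] + [25] -> [16, 25]
    Split: [24, 43] -> [24] and [43]
    Merge: [24] + [43] -> [24, 43]
  Merge: [16, 25] + [24, 43] -> [16, 24, 25, 43]
  Split: [19, 7, 13, 16] -> [19, 7] and [13, 16]
    Split: [19, 7] -> [19] and [7]
    Merge: [19] + [7] -> [7, 19]
    Split: [13, 16] -> [13] and [16]
    Merge: [13] + [16] -> [13, 16]
  Merge: [7, 19] + [13, 16] -> [7, 13, 16, 19]
Merge: [16, 24, 25, 43] + [7, 13, 16, 19] -> [7, 13, 16, 16, 19, 24, 25, 43]

Final sorted array: [7, 13, 16, 16, 19, 24, 25, 43]

The merge sort proceeds by recursively splitting the array and merging sorted halves.
After all merges, the sorted array is [7, 13, 16, 16, 19, 24, 25, 43].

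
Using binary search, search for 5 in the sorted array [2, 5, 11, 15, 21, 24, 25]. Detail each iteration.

Binary search for 5 in [2, 5, 11, 15, 21, 24, 25]:

lo=0, hi=6, mid=3, arr[mid]=15 -> 15 > 5, search left half
lo=0, hi=2, mid=1, arr[mid]=5 -> Found target at index 1!

Binary search finds 5 at index 1 after 2 comparisons. The search repeatedly halves the search space by comparing with the middle element.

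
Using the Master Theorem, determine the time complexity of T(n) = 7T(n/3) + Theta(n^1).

Master Theorem for T(n) = 7T(n/3) + O(n^1):

a = 7, b = 3, c = 1
log_b(a) = log_3(7) = 1.7712

Case 1: c = 1 < log_3(7) = 1.7712
T(n) = O(n^(log_3 7))

For T(n) = 7T(n/3) + O(n^1): log_3(7) = 1.7712. This is Case 1 of the Master Theorem (c < log_b(a), work dominated by leaves), giving O(n^(log_3 7)).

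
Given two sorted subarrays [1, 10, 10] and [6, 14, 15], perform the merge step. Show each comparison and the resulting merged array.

Merging process:

Compare 1 vs 6: take 1 from left. Merged: [1]
Compare 10 vs 6: take 6 from right. Merged: [1, 6]
Compare 10 vs 14: take 10 from left. Merged: [1, 6, 10]
Compare 10 vs 14: take 10 from left. Merged: [1, 6, 10, 10]
Append remaining from right: [14, 15]. Merged: [1, 6, 10, 10, 14, 15]

Final merged array: [1, 6, 10, 10, 14, 15]
Total comparisons: 4

The merged array is [1, 6, 10, 10, 14, 15], requiring 4 comparisons. The merge step runs in O(n) time where n is the total number of elements.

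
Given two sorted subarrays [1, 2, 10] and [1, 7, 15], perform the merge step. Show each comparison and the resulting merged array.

Merging process:

Compare 1 vs 1: take 1 from left. Merged: [1]
Compare 2 vs 1: take 1 from right. Merged: [1, 1]
Compare 2 vs 7: take 2 from left. Merged: [1, 1, 2]
Compare 10 vs 7: take 7 from right. Merged: [1, 1, 2, 7]
Compare 10 vs 15: take 10 from left. Merged: [1, 1, 2, 7, 10]
Append remaining from right: [15]. Merged: [1, 1, 2, 7, 10, 15]

Final merged array: [1, 1, 2, 7, 10, 15]
Total comparisons: 5

The merged array is [1, 1, 2, 7, 10, 15], requiring 5 comparisons. The merge step runs in O(n) time where n is the total number of elements.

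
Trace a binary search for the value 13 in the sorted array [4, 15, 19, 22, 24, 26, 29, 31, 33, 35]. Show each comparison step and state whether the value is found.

Binary search for 13 in [4, 15, 19, 22, 24, 26, 29, 31, 33, 35]:

lo=0, hi=9, mid=4, arr[mid]=24 -> 24 > 13, search left half
lo=0, hi=3, mid=1, arr[mid]=15 -> 15 > 13, search left half
lo=0, hi=0, mid=0, arr[mid]=4 -> 4 < 13, search right half
lo=1 > hi=0, target 13 not found

Binary search determines that 13 is not in the array after 3 comparisons. The search space was exhausted without finding the target.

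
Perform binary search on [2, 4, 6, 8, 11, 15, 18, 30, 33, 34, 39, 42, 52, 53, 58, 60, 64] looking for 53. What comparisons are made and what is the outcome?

Binary search for 53 in [2, 4, 6, 8, 11, 15, 18, 30, 33, 34, 39, 42, 52, 53, 58, 60, 64]:

lo=0, hi=16, mid=8, arr[mid]=33 -> 33 < 53, search right half
lo=9, hi=16, mid=12, arr[mid]=52 -> 52 < 53, search right half
lo=13, hi=16, mid=14, arr[mid]=58 -> 58 > 53, search left half
lo=13, hi=13, mid=13, arr[mid]=53 -> Found target at index 13!

Binary search finds 53 at index 13 after 4 comparisons. The search repeatedly halves the search space by comparing with the middle element.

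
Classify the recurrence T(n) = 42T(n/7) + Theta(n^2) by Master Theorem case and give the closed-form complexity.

Master Theorem for T(n) = 42T(n/7) + O(n^2):

a = 42, b = 7, c = 2
log_b(a) = log_7(42) = 1.9208

Case 3: c = 2 > log_7(42) = 1.9208
T(n) = O(n^2) = O(n^2)

For T(n) = 42T(n/7) + O(n^2): log_7(42) = 1.9208. This is Case 3 of the Master Theorem (c > log_b(a), work dominated by root), giving O(n^2).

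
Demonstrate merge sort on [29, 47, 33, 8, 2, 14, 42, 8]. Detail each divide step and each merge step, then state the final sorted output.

Merge sort trace:

Split: [29, 47, 33, 8, 2, 14, 42, 8] -> [29, 47, 33, 8] and [2, 14, 42, 8]
  Split: [29, 47, 33, 8] -> [29, 47] and [33, 8]
    Split: [29, 47] -> [29] and [47]
    Merge: [29] + [47] -> [29, 47]
    Split: [33, 8] -> [33] and [8]
    Merge: [33] + [8] -> [8, 33]
  Merge: [29, 47] + [8, 33] -> [8, 29, 33, 47]
  Split: [2, 14, 42, 8] -> [2, 14] and [42, 8]
    Split: [2, 14] -> [2] and [14]
    Merge: [2] + [14] -> [2, 14]
    Split: [42, 8] -> [42] and [8]
    Merge: [42] + [8] -> [8, 42]
  Merge: [2, 14] + [8, 42] -> [2, 8, 14, 42]
Merge: [8, 29, 33, 47] + [2, 8, 14, 42] -> [2, 8, 8, 14, 29, 33, 42, 47]

Final sorted array: [2, 8, 8, 14, 29, 33, 42, 47]

The merge sort proceeds by recursively splitting the array and merging sorted halves.
After all merges, the sorted array is [2, 8, 8, 14, 29, 33, 42, 47].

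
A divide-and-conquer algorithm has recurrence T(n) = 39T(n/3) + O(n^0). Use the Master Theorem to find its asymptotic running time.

Master Theorem for T(n) = 39T(n/3) + O(n^0):

a = 39, b = 3, c = 0
log_b(a) = log_3(39) = 3.3347

Case 1: c = 0 < log_3(39) = 3.3347
T(n) = O(n^(log_3 39))

For T(n) = 39T(n/3) + O(n^0): log_3(39) = 3.3347. This is Case 1 of the Master Theorem (c < log_b(a), work dominated by leaves), giving O(n^(log_3 39)).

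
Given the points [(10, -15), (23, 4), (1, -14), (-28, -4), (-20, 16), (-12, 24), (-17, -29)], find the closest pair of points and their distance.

Computing all pairwise distances among 7 points:

d((10, -15), (23, 4)) = 23.0217
d((10, -15), (1, -14)) = 9.0554 <-- minimum
d((10, -15), (-28, -4)) = 39.5601
d((10, -15), (-20, 16)) = 43.1393
d((10, -15), (-12, 24)) = 44.7772
d((10, -15), (-17, -29)) = 30.4138
d((23, 4), (1, -14)) = 28.4253
d((23, 4), (-28, -4)) = 51.6236
d((23, 4), (-20, 16)) = 44.643
d((23, 4), (-12, 24)) = 40.3113
d((23, 4), (-17, -29)) = 51.8556
d((1, -14), (-28, -4)) = 30.6757
d((1, -14), (-20, 16)) = 36.6197
d((1, -14), (-12, 24)) = 40.1622
d((1, -14), (-17, -29)) = 23.4307
d((-28, -4), (-20, 16)) = 21.5407
d((-28, -4), (-12, 24)) = 32.249
d((-28, -4), (-17, -29)) = 27.313
d((-20, 16), (-12, 24)) = 11.3137
d((-20, 16), (-17, -29)) = 45.0999
d((-12, 24), (-17, -29)) = 53.2353

Closest pair: (10, -15) and (1, -14) with distance 9.0554

The closest pair is (10, -15) and (1, -14) with Euclidean distance 9.0554. For 7 points, brute-force pairwise comparison is shown above. For large n, the divide-and-conquer algorithm (sort by x, recurse on halves, check the dividing strip) achieves O(n log n).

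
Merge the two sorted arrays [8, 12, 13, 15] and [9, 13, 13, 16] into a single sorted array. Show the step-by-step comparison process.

Merging process:

Compare 8 vs 9: take 8 from left. Merged: [8]
Compare 12 vs 9: take 9 from right. Merged: [8, 9]
Compare 12 vs 13: take 12 from left. Merged: [8, 9, 12]
Compare 13 vs 13: take 13 from left. Merged: [8, 9, 12, 13]
Compare 15 vs 13: take 13 from right. Merged: [8, 9, 12, 13, 13]
Compare 15 vs 13: take 13 from right. Merged: [8, 9, 12, 13, 13, 13]
Compare 15 vs 16: take 15 from left. Merged: [8, 9, 12, 13, 13, 13, 15]
Append remaining from right: [16]. Merged: [8, 9, 12, 13, 13, 13, 15, 16]

Final merged array: [8, 9, 12, 13, 13, 13, 15, 16]
Total comparisons: 7

The merged array is [8, 9, 12, 13, 13, 13, 15, 16], requiring 7 comparisons. The merge step runs in O(n) time where n is the total number of elements.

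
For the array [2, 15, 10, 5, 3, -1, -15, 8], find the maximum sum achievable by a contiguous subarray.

Using Kadane's algorithm on [2, 15, 10, 5, 3, -1, -15, 8]:

Scanning through the array:
Position 1 (value 15): max_ending_here = 17, max_so_far = 17
Position 2 (value 10): max_ending_here = 27, max_so_far = 27
Position 3 (value 5): max_ending_here = 32, max_so_far = 32
Position 4 (value 3): max_ending_here = 35, max_so_far = 35
Position 5 (value -1): max_ending_here = 34, max_so_far = 35
Position 6 (value -15): max_ending_here = 19, max_so_far = 35
Position 7 (value 8): max_ending_here = 27, max_so_far = 35

Maximum subarray: [2, 15, 10, 5, 3]
Maximum sum: 35

The maximum subarray is [2, 15, 10, 5, 3] with sum 35. This subarray runs from index 0 to index 4.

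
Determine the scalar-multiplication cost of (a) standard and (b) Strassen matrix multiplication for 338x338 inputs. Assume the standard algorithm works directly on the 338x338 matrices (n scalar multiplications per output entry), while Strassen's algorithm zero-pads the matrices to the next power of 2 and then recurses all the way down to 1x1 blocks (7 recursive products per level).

Matrix multiplication for 338x338 matrices:

Strassen's algorithm requires power-of-2 dimensions. Pad 338x338 to 512x512 (next power of 2).

Standard algorithm: 338^3 = 38614472 multiplications
Strassen's algorithm: 7^(log2(512)) = 7^9 = 40353607 multiplications
Difference: 38614472 - 40353607 = -1739135 (Strassen uses MORE here due to padding overhead — for small or just-over-power-of-2 n, padding can outweigh the per-level savings)

Standard: 38614472 multiplications (338^3). Strassen: 40353607 multiplications (7^9, after padding to 512x512). Strassen reduces 8 recursive multiplications to 7 at each level.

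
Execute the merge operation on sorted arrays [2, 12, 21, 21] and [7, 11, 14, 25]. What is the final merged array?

Merging process:

Compare 2 vs 7: take 2 from left. Merged: [2]
Compare 12 vs 7: take 7 from right. Merged: [2, 7]
Compare 12 vs 11: take 11 from right. Merged: [2, 7, 11]
Compare 12 vs 14: take 12 from left. Merged: [2, 7, 11, 12]
Compare 21 vs 14: take 14 from right. Merged: [2, 7, 11, 12, 14]
Compare 21 vs 25: take 21 from left. Merged: [2, 7, 11, 12, 14, 21]
Compare 21 vs 25: take 21 from left. Merged: [2, 7, 11, 12, 14, 21, 21]
Append remaining from right: [25]. Merged: [2, 7, 11, 12, 14, 21, 21, 25]

Final merged array: [2, 7, 11, 12, 14, 21, 21, 25]
Total comparisons: 7

The merged array is [2, 7, 11, 12, 14, 21, 21, 25], requiring 7 comparisons. The merge step runs in O(n) time where n is the total number of elements.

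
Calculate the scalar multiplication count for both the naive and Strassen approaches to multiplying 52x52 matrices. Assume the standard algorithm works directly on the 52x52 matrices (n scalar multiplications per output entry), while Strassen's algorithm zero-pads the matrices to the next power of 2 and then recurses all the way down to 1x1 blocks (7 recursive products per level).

Matrix multiplication for 52x52 matrices:

Strassen's algorithm requires power-of-2 dimensions. Pad 52x52 to 64x64 (next power of 2).

Standard algorithm: 52^3 = 140608 multiplications
Strassen's algorithm: 7^(log2(64)) = 7^6 = 117649 multiplications
Savings: 140608 - 117649 = 22959 multiplications

Standard: 140608 multiplications (52^3). Strassen: 117649 multiplications (7^6, after padding to 64x64). Strassen reduces 8 recursive multiplications to 7 at each level.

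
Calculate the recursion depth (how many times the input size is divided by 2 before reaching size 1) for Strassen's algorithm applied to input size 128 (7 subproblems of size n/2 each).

For divide and conquer with division factor 2:

Problem sizes at each level:
Level 0: 128
Level 1: 64
Level 2: 32
Level 3: 16
Level 4: 8
Level 5: 4
Level 6: 2
Level 7: 1

The root is level 0 and the size-1 base case is level 7 (the tree spans levels 0 through 7, i.e. 8 levels counting the root), so the depth is the number of divisions: log_2(128) = 7

The recursion tree depth is log_2(128) = 7. At each level, the problem size is divided by 2, so it takes 7 divisions to reduce to a base case of size 1. The algorithm makes 7 recursive calls at each level.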